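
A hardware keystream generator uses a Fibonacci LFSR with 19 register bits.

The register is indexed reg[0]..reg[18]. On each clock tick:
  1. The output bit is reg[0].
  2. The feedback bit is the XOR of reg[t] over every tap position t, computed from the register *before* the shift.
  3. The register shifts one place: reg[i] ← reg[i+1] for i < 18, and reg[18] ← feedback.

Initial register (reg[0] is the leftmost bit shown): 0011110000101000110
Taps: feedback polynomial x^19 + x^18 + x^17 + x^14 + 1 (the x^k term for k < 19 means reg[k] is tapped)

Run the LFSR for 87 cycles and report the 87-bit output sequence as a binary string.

001111000010100011011010101011011111000010101101000111100101111100010100010101110001010

k : reg_k → out_k, fb_k
0: 0011110000101000110 → 0, fb=1
1: 0111100001010001101 → 0, fb=1
2: 1111000010100011011 → 1, fb=0
3: 1110000101000110110 → 1, fb=1
4: 1100001010001101101 → 1, fb=0
5: 1000010100011011010 → 1, fb=1
6: 0000101000110110101 → 0, fb=0
7: 0001010001101101010 → 0, fb=1
8: 0010100011011010101 → 0, fb=0
9: 0101000110110101010 → 0, fb=1
10: 1010001101101010101 → 1, fb=1
11: 0100011011010101011 → 0, fb=0
12: 1000110110101010110 → 1, fb=1
13: 0001101101010101101 → 0, fb=1
14: 0011011010101011011 → 0, fb=1
15: 0110110101010110111 → 0, fb=1
16: 1101101010101101111 → 1, fb=1
17: 1011010101011011111 → 1, fb=0
18: 0110101010110111110 → 0, fb=0
19: 1101010101101111100 → 1, fb=0
20: 1010101011011111000 → 1, fb=0
21: 0101010110111110000 → 0, fb=1
22: 1010101101111100001 → 1, fb=0
23: 0101011011111000010 → 0, fb=1
24: 1010110111110000101 → 1, fb=0
25: 0101101111100001010 → 0, fb=1
26: 1011011111000010101 → 1, fb=1
27: 0110111110000101011 → 0, fb=0
28: 1101111100001010110 → 1, fb=1
29: 1011111000010101101 → 1, fb=0
30: 0111110000101011010 → 0, fb=0
31: 1111100001010110100 → 1, fb=0
32: 1111000010101101000 → 1, fb=1
33: 1110000101011010001 → 1, fb=1
34: 1100001010110100011 → 1, fb=1
35: 1000010101101000111 → 1, fb=1
36: 0000101011010001111 → 0, fb=0
37: 0001010110100011110 → 0, fb=0
38: 0010101101000111100 → 0, fb=1
39: 0101011010001111001 → 0, fb=0
40: 1010110100011110010 → 1, fb=1
41: 0101101000111100101 → 0, fb=1
42: 1011010001111001011 → 1, fb=1
43: 0110100011110010111 → 0, fb=1
44: 1101000111100101111 → 1, fb=1
45: 1010001111001011111 → 1, fb=0
46: 0100011110010111110 → 0, fb=0
47: 1000111100101111100 → 1, fb=0
48: 0001111001011111000 → 0, fb=1
49: 0011110010111110001 → 0, fb=0
50: 0111100101111100010 → 0, fb=1
51: 1111001011111000101 → 1, fb=0
52: 1110010111110001010 → 1, fb=0
53: 1100101111100010100 → 1, fb=0
54: 1001011111000101000 → 1, fb=1
55: 0010111110001010001 → 0, fb=0
56: 0101111100010100010 → 0, fb=1
57: 1011111000101000101 → 1, fb=0
58: 0111110001010001010 → 0, fb=1
59: 1111100010100010101 → 1, fb=1
60: 1111000101000101011 → 1, fb=1
61: 1110001010001010111 → 1, fb=0
62: 1100010100010101110 → 1, fb=0
63: 1000101000101011100 → 1, fb=0
64: 0001010001010111000 → 0, fb=1
65: 0010100010101110001 → 0, fb=0
66: 0101000101011100010 → 0, fb=1
67: 1010001010111000101 → 1, fb=0
68: 0100010101110001010 → 0, fb=1
69: 1000101011100010101 → 1, fb=1
70: 0001010111000101011 → 0, fb=0
71: 0010101110001010110 → 0, fb=0
72: 0101011100010101100 → 0, fb=0
73: 1010111000101011000 → 1, fb=0
74: 0101110001010110000 → 0, fb=1
75: 1011100010101100001 → 1, fb=0
76: 0111000101011000010 → 0, fb=1
77: 1110001010110000101 → 1, fb=0
78: 1100010101100001010 → 1, fb=0
79: 1000101011000010100 → 1, fb=0
80: 0001010110000101000 → 0, fb=0
81: 0010101100001010000 → 0, fb=1
82: 0101011000010100001 → 0, fb=1
83: 1010110000101000011 → 1, fb=1
84: 0101100001010000111 → 0, fb=0
85: 1011000010100001110 → 1, fb=0
86: 0110000101000011100 → 0, fb=1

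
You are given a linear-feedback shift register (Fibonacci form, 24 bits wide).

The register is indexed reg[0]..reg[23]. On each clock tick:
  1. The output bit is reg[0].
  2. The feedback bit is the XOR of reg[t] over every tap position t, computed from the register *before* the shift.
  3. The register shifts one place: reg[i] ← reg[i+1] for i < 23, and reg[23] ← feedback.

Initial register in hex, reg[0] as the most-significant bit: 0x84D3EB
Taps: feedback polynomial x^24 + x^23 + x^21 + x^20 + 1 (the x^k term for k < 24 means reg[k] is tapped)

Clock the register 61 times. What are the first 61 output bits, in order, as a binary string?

tick  register→output (feedback)
  0  100001001101001111101011→1 (1)
  1  000010011010011111010111→0 (0)
  2  000100110100111110101110→0 (0)
  3  001001101001111101011100→0 (0)
  4  010011010011111010111000→0 (1)
  5  100110100111110101110001→1 (0)
  6  001101001111101011100010→0 (0)
  7  011010011111010111000100→0 (1)
  8  110100111110101110001001→1 (1)
  9  101001111101011100010011→1 (0)
 10  010011111010111000100110→0 (1)
 11  100111110101110001001101→1 (0)
 12  001111101011100010011010→0 (1)
 13  011111010111000100110101→0 (0)
 14  111110101110001001101010→1 (0)
 15  111101011100010011010100→1 (0)
 16  111010111000100110101000→1 (0)
 17  110101110001001101010000→1 (1)
 18  101011100010011010100001→1 (0)
 19  010111000100110101000010→0 (0)
 20  101110001001101010000100→1 (0)
 21  011100010011010100001000→0 (1)
 22  111000100110101000010001→1 (0)
 23  110001001101010000100010→1 (1)
 24  100010011010100001000101→1 (1)
 25  000100110101000010001011→0 (0)
 26  001001101010000100010110→0 (1)
 27  010011010100001000101101→0 (1)
 28  100110101000010001011011→1 (1)
 29  001101010000100010110111→0 (0)
 30  011010100001000101101110→0 (0)
 31  110101000010001011011100→1 (1)
 32  101010000100010110111001→1 (1)
 33  010100001000101101110011→0 (1)
 34  101000010001011011100111→1 (1)
 35  010000100010110111001111→0 (1)
 36  100001000101101110011111→1 (0)
 37  000010001011011100111110→0 (0)
 38  000100010110111001111100→0 (0)
 39  001000101101110011111000→0 (1)
 40  010001011011100111110001→0 (1)
 41  100010110111001111100011→1 (0)
 42  000101101110011111000110→0 (1)
 43  001011011100111110001101→0 (1)
 44  010110111001111100011011→0 (0)
 45  101101110011111000110110→1 (0)
 46  011011100111110001101100→0 (0)
 47  110111001111100011011000→1 (0)
 48  101110011111000110110000→1 (1)
 49  011100111110001101100001→0 (1)
 50  111001111100011011000011→1 (0)
 51  110011111000110110000110→1 (0)
 52  100111110001101100001100→1 (1)
 53  001111100011011000011001→0 (0)
 54  011111000110110000110010→0 (0)
 55  111110001101100001100100→1 (0)
 56  111100011011000011001000→1 (0)
 57  111000110110000110010000→1 (1)
 58  110001101100001100100001→1 (0)
 59  100011011000011001000010→1 (1)
 60  000110110000110010000101→0 (0)

1000010011010011111010111000100110101000010001011011100111110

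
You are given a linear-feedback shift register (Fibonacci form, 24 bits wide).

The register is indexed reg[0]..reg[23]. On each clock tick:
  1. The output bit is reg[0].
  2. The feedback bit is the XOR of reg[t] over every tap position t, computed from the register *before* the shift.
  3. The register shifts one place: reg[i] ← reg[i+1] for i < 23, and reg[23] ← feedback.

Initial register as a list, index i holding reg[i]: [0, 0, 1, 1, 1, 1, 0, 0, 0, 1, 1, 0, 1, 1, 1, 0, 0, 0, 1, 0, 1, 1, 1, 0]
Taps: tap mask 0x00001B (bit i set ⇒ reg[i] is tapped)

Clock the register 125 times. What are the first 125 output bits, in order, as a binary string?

00111100011011100010111001100001001000011110011110111000011100110110111010001100001110000010111100110110000010111111101110001

step | reg (before) | out | fb
   0 | 001111000110111000101110 | 0 | 0
   1 | 011110001101110001011100 | 0 | 1
   2 | 111100011011100010111001 | 1 | 1
   3 | 111000110111000101110011 | 1 | 0
   4 | 110001101110001011100110 | 1 | 0
   5 | 100011011100010111001100 | 1 | 0
   6 | 000110111000101110011000 | 0 | 0
   7 | 001101110001011100110000 | 0 | 1
   8 | 011011100010111001100001 | 0 | 0
   9 | 110111000101110011000010 | 1 | 0
  10 | 101110001011100110000100 | 1 | 1
  11 | 011100010111001100001001 | 0 | 0
  12 | 111000101110011000010010 | 1 | 0
  13 | 110001011100110000100100 | 1 | 0
  14 | 100010111001100001001000 | 1 | 0
  15 | 000101110011000010010000 | 0 | 1
  16 | 001011100110000100100001 | 0 | 1
  17 | 010111001100001001000011 | 0 | 1
  18 | 101110011000010010000111 | 1 | 1
  19 | 011100110000100100001111 | 0 | 0
  20 | 111001100001001000011110 | 1 | 0
  21 | 110011000010010000111100 | 1 | 1
  22 | 100110000100100001111001 | 1 | 1
  23 | 001100001001000011110011 | 0 | 1
  24 | 011000010010000111100111 | 0 | 1
  25 | 110000100100001111001111 | 1 | 0
  26 | 100001001000011110011110 | 1 | 1
  27 | 000010010000111100111101 | 0 | 1
  28 | 000100100001111001111011 | 0 | 1
  29 | 001001000011110011110111 | 0 | 0
  30 | 010010000111100111101110 | 0 | 0
  31 | 100100001111001111011100 | 1 | 0
  32 | 001000011110011110111000 | 0 | 0
  33 | 010000111100111101110000 | 0 | 1
  34 | 100001111001111011100001 | 1 | 1
  35 | 000011110011110111000011 | 0 | 1
  36 | 000111100111101110000111 | 0 | 0
  37 | 001111001111011100001110 | 0 | 0
  38 | 011110011110111000011100 | 0 | 1
  39 | 111100111101110000111001 | 1 | 1
  40 | 111001111011100001110011 | 1 | 0
  41 | 110011110111000011100110 | 1 | 1
  42 | 100111101110000111001101 | 1 | 1
  43 | 001111011100001110011011 | 0 | 0
  44 | 011110111000011100110110 | 0 | 1
  45 | 111101110000111001101101 | 1 | 1
  46 | 111011100001110011011011 | 1 | 1
  47 | 110111000011100110110111 | 1 | 0
  48 | 101110000111001101101110 | 1 | 1
  49 | 011100001110011011011101 | 0 | 0
  50 | 111000011100110110111010 | 1 | 0
  51 | 110000111001101101110100 | 1 | 0
  52 | 100001110011011011101000 | 1 | 1
  53 | 000011100110110111010001 | 0 | 1
  54 | 000111001101101110100011 | 0 | 0
  55 | 001110011011011101000110 | 0 | 0
  56 | 011100110110111010001100 | 0 | 0
  57 | 111001101101110100011000 | 1 | 0
  58 | 110011011011101000110000 | 1 | 1
  59 | 100110110111010001100001 | 1 | 1
  60 | 001101101110100011000011 | 0 | 1
  61 | 011011011101000110000111 | 0 | 0
  62 | 110110111010001100001110 | 1 | 0
  63 | 101101110100011000011100 | 1 | 0
  64 | 011011101000110000111000 | 0 | 0
  65 | 110111010001100001110000 | 1 | 0
  66 | 101110100011000011100000 | 1 | 1
  67 | 011101000110000111000001 | 0 | 0
  68 | 111010001100001110000010 | 1 | 1
  69 | 110100011000011100000101 | 1 | 1
  70 | 101000110000111000001011 | 1 | 1
  71 | 010001100001110000010111 | 0 | 1
  72 | 100011000011100000101111 | 1 | 0
  73 | 000110000111000001011110 | 0 | 0
  74 | 001100001110000010111100 | 0 | 1
  75 | 011000011100000101111001 | 0 | 1
  76 | 110000111000001011110011 | 1 | 0
  77 | 100001110000010111100110 | 1 | 1
  78 | 000011100000101111001101 | 0 | 1
  79 | 000111000001011110011011 | 0 | 0
  80 | 001110000010111100110110 | 0 | 0
  81 | 011100000101111001101100 | 0 | 0
  82 | 111000001011110011011000 | 1 | 0
  83 | 110000010111100110110000 | 1 | 0
  84 | 100000101111001101100000 | 1 | 1
  85 | 000001011110011011000001 | 0 | 0
  86 | 000010111100110110000010 | 0 | 1
  87 | 000101111001101100000101 | 0 | 1
  88 | 001011110011011000001011 | 0 | 1
  89 | 010111100110110000010111 | 0 | 1
  90 | 101111001101100000101111 | 1 | 1
  91 | 011110011011000001011111 | 0 | 1
  92 | 111100110110000010111111 | 1 | 1
  93 | 111001101100000101111111 | 1 | 0
  94 | 110011011000001011111110 | 1 | 1
  95 | 100110110000010111111101 | 1 | 1
  96 | 001101100000101111111011 | 0 | 1
  97 | 011011000001011111110111 | 0 | 0
  98 | 110110000010111111101110 | 1 | 0
  99 | 101100000101111111011100 | 1 | 0
 100 | 011000001011111110111000 | 0 | 1
 101 | 110000010111111101110001 | 1 | 0
 102 | 100000101111111011100010 | 1 | 1
 103 | 000001011111110111000101 | 0 | 0
 104 | 000010111111101110001010 | 0 | 1
 105 | 000101111111011100010101 | 0 | 1
 106 | 001011111110111000101011 | 0 | 1
 107 | 010111111101110001010111 | 0 | 1
 108 | 101111111011100010101111 | 1 | 1
 109 | 011111110111000101011111 | 0 | 1
 110 | 111111101110001010111111 | 1 | 0
 111 | 111111011100010101111110 | 1 | 0
 112 | 111110111000101011111100 | 1 | 0
 113 | 111101110001010111111000 | 1 | 1
 114 | 111011100010101111110001 | 1 | 1
 115 | 110111000101011111100011 | 1 | 0
 116 | 101110001010111111000110 | 1 | 1
 117 | 011100010101111110001101 | 0 | 0
 118 | 111000101011111100011010 | 1 | 0
 119 | 110001010111111000110100 | 1 | 0
 120 | 100010101111110001101000 | 1 | 0
 121 | 000101011111100011010000 | 0 | 1
 122 | 001010111111000110100001 | 0 | 1
 123 | 010101111110001101000011 | 0 | 0
 124 | 101011111100011010000110 | 1 | 0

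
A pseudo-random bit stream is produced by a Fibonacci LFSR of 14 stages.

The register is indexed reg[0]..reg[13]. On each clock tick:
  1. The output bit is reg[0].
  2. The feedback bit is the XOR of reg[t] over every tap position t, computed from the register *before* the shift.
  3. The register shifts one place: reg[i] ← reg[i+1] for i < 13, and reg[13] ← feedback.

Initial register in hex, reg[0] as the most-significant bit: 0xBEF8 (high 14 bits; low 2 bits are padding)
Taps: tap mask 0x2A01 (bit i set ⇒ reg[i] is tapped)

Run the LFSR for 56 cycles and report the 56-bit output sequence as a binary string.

10111110111110111001100000110001011110000000011000011101

k : reg_k → out_k, fb_k
0: 10111110111110 → 1, fb=1
1: 01111101111101 → 0, fb=1
2: 11111011111011 → 1, fb=1
3: 11110111110111 → 1, fb=0
4: 11101111101110 → 1, fb=0
5: 11011111011100 → 1, fb=1
6: 10111110111001 → 1, fb=1
7: 01111101110011 → 0, fb=0
8: 11111011100110 → 1, fb=0
9: 11110111001100 → 1, fb=0
10: 11101110011000 → 1, fb=0
11: 11011100110000 → 1, fb=0
12: 10111001100000 → 1, fb=1
13: 01110011000001 → 0, fb=1
14: 11100110000011 → 1, fb=0
15: 11001100000110 → 1, fb=0
16: 10011000001100 → 1, fb=0
17: 00110000011000 → 0, fb=1
18: 01100000110001 → 0, fb=0
19: 11000001100010 → 1, fb=1
20: 10000011000101 → 1, fb=1
21: 00000110001011 → 0, fb=1
22: 00001100010111 → 0, fb=1
23: 00011000101111 → 0, fb=0
24: 00110001011110 → 0, fb=0
25: 01100010111100 → 0, fb=0
26: 11000101111000 → 1, fb=0
27: 10001011110000 → 1, fb=0
28: 00010111100000 → 0, fb=0
29: 00101111000000 → 0, fb=0
30: 01011110000000 → 0, fb=0
31: 10111100000000 → 1, fb=1
32: 01111000000001 → 0, fb=1
33: 11110000000011 → 1, fb=0
34: 11100000000110 → 1, fb=0
35: 11000000001100 → 1, fb=0
36: 10000000011000 → 1, fb=0
37: 00000000110000 → 0, fb=1
38: 00000001100001 → 0, fb=1
39: 00000011000011 → 0, fb=1
40: 00000110000111 → 0, fb=0
41: 00001100001110 → 0, fb=1
42: 00011000011101 → 0, fb=1
43: 00110000111011 → 0, fb=0
44: 01100001110110 → 0, fb=0
45: 11000011101100 → 1, fb=0
46: 10000111011000 → 1, fb=0
47: 00001110110000 → 0, fb=1
48: 00011101100001 → 0, fb=1
49: 00111011000011 → 0, fb=1
50: 01110110000111 → 0, fb=0
51: 11101100001110 → 1, fb=0
52: 11011000011100 → 1, fb=1
53: 10110000111001 → 1, fb=1
54: 01100001110011 → 0, fb=0
55: 11000011100110 → 1, fb=0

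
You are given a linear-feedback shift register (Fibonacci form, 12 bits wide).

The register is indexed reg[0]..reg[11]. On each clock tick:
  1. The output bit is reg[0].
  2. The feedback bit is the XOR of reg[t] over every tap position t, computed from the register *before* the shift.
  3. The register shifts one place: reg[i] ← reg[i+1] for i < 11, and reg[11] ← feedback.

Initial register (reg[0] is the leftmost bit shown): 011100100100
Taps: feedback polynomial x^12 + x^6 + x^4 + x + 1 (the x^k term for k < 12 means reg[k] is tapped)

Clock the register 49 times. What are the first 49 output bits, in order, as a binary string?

0111001001000010001001101101101100000001110101101

k : reg_k → out_k, fb_k
0: 011100100100 → 0, fb=0
1: 111001001000 → 1, fb=0
2: 110010010000 → 1, fb=1
3: 100100100001 → 1, fb=0
4: 001001000010 → 0, fb=0
5: 010010000100 → 0, fb=0
6: 100100001000 → 1, fb=1
7: 001000010001 → 0, fb=0
8: 010000100010 → 0, fb=0
9: 100001000100 → 1, fb=1
10: 000010001001 → 0, fb=1
11: 000100010011 → 0, fb=0
12: 001000100110 → 0, fb=1
13: 010001001101 → 0, fb=1
14: 100010011011 → 1, fb=0
15: 000100110110 → 0, fb=1
16: 001001101101 → 0, fb=1
17: 010011011011 → 0, fb=0
18: 100110110110 → 1, fb=1
19: 001101101101 → 0, fb=1
20: 011011011011 → 0, fb=0
21: 110110110110 → 1, fb=0
22: 101101101100 → 1, fb=0
23: 011011011000 → 0, fb=0
24: 110110110000 → 1, fb=0
25: 101101100000 → 1, fb=0
26: 011011000000 → 0, fb=0
27: 110110000000 → 1, fb=1
28: 101100000001 → 1, fb=1
29: 011000000011 → 0, fb=1
30: 110000000111 → 1, fb=0
31: 100000001110 → 1, fb=1
32: 000000011101 → 0, fb=0
33: 000000111010 → 0, fb=1
34: 000001110101 → 0, fb=1
35: 000011101011 → 0, fb=0
36: 000111010110 → 0, fb=1
37: 001110101101 → 0, fb=0
38: 011101011010 → 0, fb=1
39: 111010110101 → 1, fb=0
40: 110101101010 → 1, fb=1
41: 101011010101 → 1, fb=0
42: 010110101010 → 0, fb=1
43: 101101010101 → 1, fb=1
44: 011010101011 → 0, fb=1
45: 110101010111 → 1, fb=0
46: 101010101110 → 1, fb=1
47: 010101011101 → 0, fb=1
48: 101010111011 → 1, fb=1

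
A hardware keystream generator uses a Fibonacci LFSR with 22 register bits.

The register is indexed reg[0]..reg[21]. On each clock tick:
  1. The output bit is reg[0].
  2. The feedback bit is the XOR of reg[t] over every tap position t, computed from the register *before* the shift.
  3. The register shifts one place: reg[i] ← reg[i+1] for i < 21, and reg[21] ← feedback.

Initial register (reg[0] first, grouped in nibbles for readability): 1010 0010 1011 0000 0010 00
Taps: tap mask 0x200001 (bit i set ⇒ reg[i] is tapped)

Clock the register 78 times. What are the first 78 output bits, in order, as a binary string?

101000101011000000100011000011001000000011110111110111000000001010010101101000

tick  register→output (feedback)
  0  1010001010110000001000→1 (1)
  1  0100010101100000010001→0 (1)
  2  1000101011000000100011→1 (0)
  3  0001010110000001000110→0 (0)
  4  0010101100000010001100→0 (0)
  5  0101011000000100011000→0 (0)
  6  1010110000001000110000→1 (1)
  7  0101100000010001100001→0 (1)
  8  1011000000100011000011→1 (0)
  9  0110000001000110000110→0 (0)
 10  1100000010001100001100→1 (1)
 11  1000000100011000011001→1 (0)
 12  0000001000110000110010→0 (0)
 13  0000010001100001100100→0 (0)
 14  0000100011000011001000→0 (0)
 15  0001000110000110010000→0 (0)
 16  0010001100001100100000→0 (0)
 17  0100011000011001000000→0 (0)
 18  1000110000110010000000→1 (1)
 19  0001100001100100000001→0 (1)
 20  0011000011001000000011→0 (1)
 21  0110000110010000000111→0 (1)
 22  1100001100100000001111→1 (0)
 23  1000011001000000011110→1 (1)
 24  0000110010000000111101→0 (1)
 25  0001100100000001111011→0 (1)
 26  0011001000000011110111→0 (1)
 27  0110010000000111101111→0 (1)
 28  1100100000001111011111→1 (0)
 29  1001000000011110111110→1 (1)
 30  0010000000111101111101→0 (1)
 31  0100000001111011111011→0 (1)
 32  1000000011110111110111→1 (0)
 33  0000000111101111101110→0 (0)
 34  0000001111011111011100→0 (0)
 35  0000011110111110111000→0 (0)
 36  0000111101111101110000→0 (0)
 37  0001111011111011100000→0 (0)
 38  0011110111110111000000→0 (0)
 39  0111101111101110000000→0 (0)
 40  1111011111011100000000→1 (1)
 41  1110111110111000000001→1 (0)
 42  1101111101110000000010→1 (1)
 43  1011111011100000000101→1 (0)
 44  0111110111000000001010→0 (0)
 45  1111101110000000010100→1 (1)
 46  1111011100000000101001→1 (0)
 47  1110111000000001010010→1 (1)
 48  1101110000000010100101→1 (0)
 49  1011100000000101001010→1 (1)
 50  0111000000001010010101→0 (1)
 51  1110000000010100101011→1 (0)
 52  1100000000101001010110→1 (1)
 53  1000000001010010101101→1 (0)
 54  0000000010100101011010→0 (0)
 55  0000000101001010110100→0 (0)
 56  0000001010010101101000→0 (0)
 57  0000010100101011010000→0 (0)
 58  0000101001010110100000→0 (0)
 59  0001010010101101000000→0 (0)
 60  0010100101011010000000→0 (0)
 61  0101001010110100000000→0 (0)
 62  1010010101101000000000→1 (1)
 63  0100101011010000000001→0 (1)
 64  1001010110100000000011→1 (0)
 65  0010101101000000000110→0 (0)
 66  0101011010000000001100→0 (0)
 67  1010110100000000011000→1 (1)
 68  0101101000000000110001→0 (1)
 69  1011010000000001100011→1 (0)
 70  0110100000000011000110→0 (0)
 71  1101000000000110001100→1 (1)
 72  1010000000001100011001→1 (0)
 73  0100000000011000110010→0 (0)
 74  1000000000110001100100→1 (1)
 75  0000000001100011001001→0 (1)
 76  0000000011000110010011→0 (1)
 77  0000000110001100100111→0 (1)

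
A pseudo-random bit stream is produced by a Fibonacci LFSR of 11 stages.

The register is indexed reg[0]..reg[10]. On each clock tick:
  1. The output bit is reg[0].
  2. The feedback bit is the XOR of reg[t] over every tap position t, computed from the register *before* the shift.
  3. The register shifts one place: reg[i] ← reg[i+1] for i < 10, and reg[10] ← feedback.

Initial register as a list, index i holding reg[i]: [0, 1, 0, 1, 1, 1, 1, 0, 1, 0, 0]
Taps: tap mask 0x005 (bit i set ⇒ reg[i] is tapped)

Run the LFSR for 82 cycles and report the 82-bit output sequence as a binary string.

0101111010000100100100101101101100110110111111011010000101100100100111101101110010

step | reg (before) | out | fb
   0 | 01011110100 | 0 | 0
   1 | 10111101000 | 1 | 0
   2 | 01111010000 | 0 | 1
   3 | 11110100001 | 1 | 0
   4 | 11101000010 | 1 | 0
   5 | 11010000100 | 1 | 1
   6 | 10100001001 | 1 | 0
   7 | 01000010010 | 0 | 0
   8 | 10000100100 | 1 | 1
   9 | 00001001001 | 0 | 0
  10 | 00010010010 | 0 | 0
  11 | 00100100100 | 0 | 1
  12 | 01001001001 | 0 | 0
  13 | 10010010010 | 1 | 1
  14 | 00100100101 | 0 | 1
  15 | 01001001011 | 0 | 0
  16 | 10010010110 | 1 | 1
  17 | 00100101101 | 0 | 1
  18 | 01001011011 | 0 | 0
  19 | 10010110110 | 1 | 1
  20 | 00101101101 | 0 | 1
  21 | 01011011011 | 0 | 0
  22 | 10110110110 | 1 | 0
  23 | 01101101100 | 0 | 1
  24 | 11011011001 | 1 | 1
  25 | 10110110011 | 1 | 0
  26 | 01101100110 | 0 | 1
  27 | 11011001101 | 1 | 1
  28 | 10110011011 | 1 | 0
  29 | 01100110110 | 0 | 1
  30 | 11001101101 | 1 | 1
  31 | 10011011011 | 1 | 1
  32 | 00110110111 | 0 | 1
  33 | 01101101111 | 0 | 1
  34 | 11011011111 | 1 | 1
  35 | 10110111111 | 1 | 0
  36 | 01101111110 | 0 | 1
  37 | 11011111101 | 1 | 1
  38 | 10111111011 | 1 | 0
  39 | 01111110110 | 0 | 1
  40 | 11111101101 | 1 | 0
  41 | 11111011010 | 1 | 0
  42 | 11110110100 | 1 | 0
  43 | 11101101000 | 1 | 0
  44 | 11011010000 | 1 | 1
  45 | 10110100001 | 1 | 0
  46 | 01101000010 | 0 | 1
  47 | 11010000101 | 1 | 1
  48 | 10100001011 | 1 | 0
  49 | 01000010110 | 0 | 0
  50 | 10000101100 | 1 | 1
  51 | 00001011001 | 0 | 0
  52 | 00010110010 | 0 | 0
  53 | 00101100100 | 0 | 1
  54 | 01011001001 | 0 | 0
  55 | 10110010010 | 1 | 0
  56 | 01100100100 | 0 | 1
  57 | 11001001001 | 1 | 1
  58 | 10010010011 | 1 | 1
  59 | 00100100111 | 0 | 1
  60 | 01001001111 | 0 | 0
  61 | 10010011110 | 1 | 1
  62 | 00100111101 | 0 | 1
  63 | 01001111011 | 0 | 0
  64 | 10011110110 | 1 | 1
  65 | 00111101101 | 0 | 1
  66 | 01111011011 | 0 | 1
  67 | 11110110111 | 1 | 0
  68 | 11101101110 | 1 | 0
  69 | 11011011100 | 1 | 1
  70 | 10110111001 | 1 | 0
  71 | 01101110010 | 0 | 1
  72 | 11011100101 | 1 | 1
  73 | 10111001011 | 1 | 0
  74 | 01110010110 | 0 | 1
  75 | 11100101101 | 1 | 0
  76 | 11001011010 | 1 | 1
  77 | 10010110101 | 1 | 1
  78 | 00101101011 | 0 | 1
  79 | 01011010111 | 0 | 0
  80 | 10110101110 | 1 | 0
  81 | 01101011100 | 0 | 1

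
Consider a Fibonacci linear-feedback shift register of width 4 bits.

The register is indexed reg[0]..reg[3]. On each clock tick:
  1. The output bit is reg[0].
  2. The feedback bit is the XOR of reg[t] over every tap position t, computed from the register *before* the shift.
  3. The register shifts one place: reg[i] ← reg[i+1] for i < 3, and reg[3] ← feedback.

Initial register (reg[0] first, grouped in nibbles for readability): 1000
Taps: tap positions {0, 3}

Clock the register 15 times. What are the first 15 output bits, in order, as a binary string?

100011110101100

step | reg (before) | out | fb
   0 | 1000 | 1 | 1
   1 | 0001 | 0 | 1
   2 | 0011 | 0 | 1
   3 | 0111 | 0 | 1
   4 | 1111 | 1 | 0
   5 | 1110 | 1 | 1
   6 | 1101 | 1 | 0
   7 | 1010 | 1 | 1
   8 | 0101 | 0 | 1
   9 | 1011 | 1 | 0
  10 | 0110 | 0 | 0
  11 | 1100 | 1 | 1
  12 | 1001 | 1 | 0
  13 | 0010 | 0 | 0
  14 | 0100 | 0 | 0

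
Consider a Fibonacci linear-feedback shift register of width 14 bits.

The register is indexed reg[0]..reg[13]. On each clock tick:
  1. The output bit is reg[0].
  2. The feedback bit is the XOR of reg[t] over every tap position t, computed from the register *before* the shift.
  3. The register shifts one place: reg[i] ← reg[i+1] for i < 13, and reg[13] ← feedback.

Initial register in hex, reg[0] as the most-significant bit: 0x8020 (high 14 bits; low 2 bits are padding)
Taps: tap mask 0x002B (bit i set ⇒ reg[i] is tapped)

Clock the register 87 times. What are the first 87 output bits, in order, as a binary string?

100000000010001000010100110100000000011111000011001110001110111001001110001001011001111

k : reg_k → out_k, fb_k
0: 10000000001000 → 1, fb=1
1: 00000000010001 → 0, fb=0
2: 00000000100010 → 0, fb=0
3: 00000001000100 → 0, fb=0
4: 00000010001000 → 0, fb=0
5: 00000100010000 → 0, fb=1
6: 00001000100001 → 0, fb=0
7: 00010001000010 → 0, fb=1
8: 00100010000101 → 0, fb=0
9: 01000100001010 → 0, fb=0
10: 10001000010100 → 1, fb=1
11: 00010000101001 → 0, fb=1
12: 00100001010011 → 0, fb=0
13: 01000010100110 → 0, fb=1
14: 10000101001101 → 1, fb=0
15: 00001010011010 → 0, fb=0
16: 00010100110100 → 0, fb=0
17: 00101001101000 → 0, fb=0
18: 01010011010000 → 0, fb=0
19: 10100110100000 → 1, fb=0
20: 01001101000000 → 0, fb=0
21: 10011010000000 → 1, fb=0
22: 00110100000000 → 0, fb=0
23: 01101000000000 → 0, fb=1
24: 11010000000001 → 1, fb=1
25: 10100000000011 → 1, fb=1
26: 01000000000111 → 0, fb=1
27: 10000000001111 → 1, fb=1
28: 00000000011111 → 0, fb=0
29: 00000000111110 → 0, fb=0
30: 00000001111100 → 0, fb=0
31: 00000011111000 → 0, fb=0
32: 00000111110000 → 0, fb=1
33: 00001111100001 → 0, fb=1
34: 00011111000011 → 0, fb=0
35: 00111110000110 → 0, fb=0
36: 01111100001100 → 0, fb=1
37: 11111000011001 → 1, fb=1
38: 11110000110011 → 1, fb=1
39: 11100001100111 → 1, fb=0
40: 11000011001110 → 1, fb=0
41: 10000110011100 → 1, fb=0
42: 00001100111000 → 0, fb=1
43: 00011001110001 → 0, fb=1
44: 00110011100011 → 0, fb=1
45: 01100111000111 → 0, fb=0
46: 11001110001110 → 1, fb=1
47: 10011100011101 → 1, fb=1
48: 00111000111011 → 0, fb=1
49: 01110001110111 → 0, fb=0
50: 11100011101110 → 1, fb=0
51: 11000111011100 → 1, fb=1
52: 10001110111001 → 1, fb=0
53: 00011101110010 → 0, fb=0
54: 00111011100100 → 0, fb=1
55: 01110111001001 → 0, fb=1
56: 11101110010011 → 1, fb=1
57: 11011100100111 → 1, fb=0
58: 10111001001110 → 1, fb=0
59: 01110010011100 → 0, fb=0
60: 11100100111000 → 1, fb=1
61: 11001001110001 → 1, fb=0
62: 10010011100010 → 1, fb=0
63: 00100111000100 → 0, fb=1
64: 01001110001001 → 0, fb=0
65: 10011100010010 → 1, fb=1
66: 00111000100101 → 0, fb=1
67: 01110001001011 → 0, fb=0
68: 11100010010110 → 1, fb=0
69: 11000100101100 → 1, fb=1
70: 10001001011001 → 1, fb=1
71: 00010010110011 → 0, fb=1
72: 00100101100111 → 0, fb=1
73: 01001011001111 → 0, fb=1
74: 10010110011111 → 1, fb=1
75: 00101100111111 → 0, fb=1
76: 01011001111111 → 0, fb=0
77: 10110011111110 → 1, fb=0
78: 01100111111100 → 0, fb=0
79: 11001111111000 → 1, fb=1
80: 10011111110001 → 1, fb=1
81: 00111111100011 → 0, fb=0
82: 01111111000110 → 0, fb=1
83: 11111110001101 → 1, fb=0
84: 11111100011010 → 1, fb=0
85: 11111000110100 → 1, fb=1
86: 11110001101001 → 1, fb=1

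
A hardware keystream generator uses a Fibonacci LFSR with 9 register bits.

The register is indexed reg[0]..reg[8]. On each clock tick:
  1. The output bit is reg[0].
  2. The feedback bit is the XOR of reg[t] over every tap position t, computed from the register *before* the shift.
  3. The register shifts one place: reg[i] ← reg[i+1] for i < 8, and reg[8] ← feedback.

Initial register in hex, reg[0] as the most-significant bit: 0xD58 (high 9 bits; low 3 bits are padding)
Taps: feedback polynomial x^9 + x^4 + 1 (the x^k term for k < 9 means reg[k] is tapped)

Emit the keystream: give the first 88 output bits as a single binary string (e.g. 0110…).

1101010111000100110001000100000000100001000110000100111001010101100001101111010011011100

tick  register→output (feedback)
  0  110101011→1 (1)
  1  101010111→1 (0)
  2  010101110→0 (0)
  3  101011100→1 (0)
  4  010111000→0 (1)
  5  101110001→1 (0)
  6  011100010→0 (0)
  7  111000100→1 (1)
  8  110001001→1 (1)
  9  100010011→1 (0)
 10  000100110→0 (0)
 11  001001100→0 (0)
 12  010011000→0 (1)
 13  100110001→1 (0)
 14  001100010→0 (0)
 15  011000100→0 (0)
 16  110001000→1 (1)
 17  100010001→1 (0)
 18  000100010→0 (0)
 19  001000100→0 (0)
 20  010001000→0 (0)
 21  100010000→1 (0)
 22  000100000→0 (0)
 23  001000000→0 (0)
 24  010000000→0 (0)
 25  100000000→1 (1)
 26  000000001→0 (0)
 27  000000010→0 (0)
 28  000000100→0 (0)
 29  000001000→0 (0)
 30  000010000→0 (1)
 31  000100001→0 (0)
 32  001000010→0 (0)
 33  010000100→0 (0)
 34  100001000→1 (1)
 35  000010001→0 (1)
 36  000100011→0 (0)
 37  001000110→0 (0)
 38  010001100→0 (0)
 39  100011000→1 (0)
 40  000110000→0 (1)
 41  001100001→0 (0)
 42  011000010→0 (0)
 43  110000100→1 (1)
 44  100001001→1 (1)
 45  000010011→0 (1)
 46  000100111→0 (0)
 47  001001110→0 (0)
 48  010011100→0 (1)
 49  100111001→1 (0)
 50  001110010→0 (1)
 51  011100101→0 (0)
 52  111001010→1 (1)
 53  110010101→1 (0)
 54  100101010→1 (1)
 55  001010101→0 (1)
 56  010101011→0 (0)
 57  101010110→1 (0)
 58  010101100→0 (0)
 59  101011000→1 (0)
 60  010110000→0 (1)
 61  101100001→1 (1)
 62  011000011→0 (0)
 63  110000110→1 (1)
 64  100001101→1 (1)
 65  000011011→0 (1)
 66  000110111→0 (1)
 67  001101111→0 (0)
 68  011011110→0 (1)
 69  110111101→1 (0)
 70  101111010→1 (0)
 71  011110100→0 (1)
 72  111101001→1 (1)
 73  111010011→1 (0)
 74  110100110→1 (1)
 75  101001101→1 (1)
 76  010011011→0 (1)
 77  100110111→1 (0)
 78  001101110→0 (0)
 79  011011100→0 (1)
 80  110111001→1 (0)
 81  101110010→1 (0)
 82  011100100→0 (0)
 83  111001000→1 (1)
 84  110010001→1 (0)
 85  100100010→1 (1)
 86  001000101→0 (0)
 87  010001010→0 (0)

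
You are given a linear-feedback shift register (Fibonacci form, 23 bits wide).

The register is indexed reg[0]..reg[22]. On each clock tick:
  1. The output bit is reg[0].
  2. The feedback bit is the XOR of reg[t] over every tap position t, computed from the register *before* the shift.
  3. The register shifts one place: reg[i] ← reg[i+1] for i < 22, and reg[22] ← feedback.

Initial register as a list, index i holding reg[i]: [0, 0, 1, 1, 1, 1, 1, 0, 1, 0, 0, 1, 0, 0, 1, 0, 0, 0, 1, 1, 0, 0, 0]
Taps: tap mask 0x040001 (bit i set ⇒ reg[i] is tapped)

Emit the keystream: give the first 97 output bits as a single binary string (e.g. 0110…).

0011111010010010001100011111001010110001111011001000000101101000100111011110110110111100110111010

step | reg (before) | out | fb
   0 | 00111110100100100011000 | 0 | 1
   1 | 01111101001001000110001 | 0 | 1
   2 | 11111010010010001100011 | 1 | 1
   3 | 11110100100100011000111 | 1 | 1
   4 | 11101001001000110001111 | 1 | 1
   5 | 11010010010001100011111 | 1 | 0
   6 | 10100100100011000111110 | 1 | 0
   7 | 01001001000110001111100 | 0 | 1
   8 | 10010010001100011111001 | 1 | 0
   9 | 00100100011000111110010 | 0 | 1
  10 | 01001000110001111100101 | 0 | 0
  11 | 10010001100011111001010 | 1 | 1
  12 | 00100011000111110010101 | 0 | 1
  13 | 01000110001111100101011 | 0 | 0
  14 | 10001100011111001010110 | 1 | 0
  15 | 00011000111110010101100 | 0 | 0
  16 | 00110001111100101011000 | 0 | 1
  17 | 01100011111001010110001 | 0 | 1
  18 | 11000111110010101100011 | 1 | 1
  19 | 10001111100101011000111 | 1 | 1
  20 | 00011111001010110001111 | 0 | 0
  21 | 00111110010101100011110 | 0 | 1
  22 | 01111100101011000111101 | 0 | 1
  23 | 11111001010110001111011 | 1 | 0
  24 | 11110010101100011110110 | 1 | 0
  25 | 11100101011000111101100 | 1 | 1
  26 | 11001010110001111011001 | 1 | 0
  27 | 10010101100011110110010 | 1 | 0
  28 | 00101011000111101100100 | 0 | 0
  29 | 01010110001111011001000 | 0 | 0
  30 | 10101100011110110010000 | 1 | 0
  31 | 01011000111101100100000 | 0 | 0
  32 | 10110001111011001000000 | 1 | 1
  33 | 01100011110110010000001 | 0 | 0
  34 | 11000111101100100000010 | 1 | 1
  35 | 10001111011001000000101 | 1 | 1
  36 | 00011110110010000001011 | 0 | 0
  37 | 00111101100100000010110 | 0 | 1
  38 | 01111011001000000101101 | 0 | 0
  39 | 11110110010000001011010 | 1 | 0
  40 | 11101100100000010110100 | 1 | 0
  41 | 11011001000000101101000 | 1 | 1
  42 | 10110010000001011010001 | 1 | 0
  43 | 01100100000010110100010 | 0 | 0
  44 | 11001000000101101000100 | 1 | 1
  45 | 10010000001011010001001 | 1 | 1
  46 | 00100000010110100010011 | 0 | 1
  47 | 01000000101101000100111 | 0 | 0
  48 | 10000001011010001001110 | 1 | 1
  49 | 00000010110100010011101 | 0 | 1
  50 | 00000101101000100111011 | 0 | 1
  51 | 00001011010001001110111 | 0 | 1
  52 | 00010110100010011101111 | 0 | 0
  53 | 00101101000100111011110 | 0 | 1
  54 | 01011010001001110111101 | 0 | 1
  55 | 10110100010011101111011 | 1 | 0
  56 | 01101000100111011110110 | 0 | 1
  57 | 11010001001110111101101 | 1 | 1
  58 | 10100010011101111011011 | 1 | 0
  59 | 01000100111011110110110 | 0 | 1
  60 | 10001001110111101101101 | 1 | 1
  61 | 00010011101111011011011 | 0 | 1
  62 | 00100111011110110110111 | 0 | 1
  63 | 01001110111101101101111 | 0 | 0
  64 | 10011101111011011011110 | 1 | 0
  65 | 00111011110110110111100 | 0 | 1
  66 | 01110111101101101111001 | 0 | 1
  67 | 11101111011011011110011 | 1 | 0
  68 | 11011110110110111100110 | 1 | 1
  69 | 10111101101101111001101 | 1 | 1
  70 | 01111011011011110011011 | 0 | 1
  71 | 11110110110111100110111 | 1 | 0
  72 | 11101101101111001101110 | 1 | 1
  73 | 11011011011110011011101 | 1 | 0
  74 | 10110110111100110111010 | 1 | 0
  75 | 01101101111001101110100 | 0 | 1
  76 | 11011011110011011101001 | 1 | 1
  77 | 10110111100110111010011 | 1 | 0
  78 | 01101111001101110100110 | 0 | 0
  79 | 11011110011011101001100 | 1 | 1
  80 | 10111100110111010011001 | 1 | 0
  81 | 01111001101110100110010 | 0 | 1
  82 | 11110011011101001100101 | 1 | 1
  83 | 11100110111010011001011 | 1 | 1
  84 | 11001101110100110010111 | 1 | 0
  85 | 10011011101001100101110 | 1 | 1
  86 | 00110111010011001011101 | 0 | 1
  87 | 01101110100110010111011 | 0 | 1
  88 | 11011101001100101110111 | 1 | 0
  89 | 10111010011001011101110 | 1 | 1
  90 | 01110100110010111011101 | 0 | 1
  91 | 11101001100101110111011 | 1 | 0
  92 | 11010011001011101110110 | 1 | 0
  93 | 10100110010111011101100 | 1 | 1
  94 | 01001100101110111011001 | 0 | 1
  95 | 10011001011101110110011 | 1 | 0
  96 | 00110010111011101100110 | 0 | 0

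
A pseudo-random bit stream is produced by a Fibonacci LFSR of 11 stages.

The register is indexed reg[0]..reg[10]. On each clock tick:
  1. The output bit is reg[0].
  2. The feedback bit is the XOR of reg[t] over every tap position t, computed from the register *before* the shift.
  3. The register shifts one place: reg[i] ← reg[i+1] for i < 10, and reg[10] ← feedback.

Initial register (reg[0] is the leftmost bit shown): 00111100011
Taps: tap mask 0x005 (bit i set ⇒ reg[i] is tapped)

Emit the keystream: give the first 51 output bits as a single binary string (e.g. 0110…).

tick  register→output (feedback)
  0  00111100011→0 (1)
  1  01111000111→0 (1)
  2  11110001111→1 (0)
  3  11100011110→1 (0)
  4  11000111100→1 (1)
  5  10001111001→1 (1)
  6  00011110011→0 (0)
  7  00111100110→0 (1)
  8  01111001101→0 (1)
  9  11110011011→1 (0)
 10  11100110110→1 (0)
 11  11001101100→1 (1)
 12  10011011001→1 (1)
 13  00110110011→0 (1)
 14  01101100111→0 (1)
 15  11011001111→1 (1)
 16  10110011111→1 (0)
 17  01100111110→0 (1)
 18  11001111101→1 (1)
 19  10011111011→1 (1)
 20  00111110111→0 (1)
 21  01111101111→0 (1)
 22  11111011111→1 (0)
 23  11110111110→1 (0)
 24  11101111100→1 (0)
 25  11011111000→1 (1)
 26  10111110001→1 (0)
 27  01111100010→0 (1)
 28  11111000101→1 (0)
 29  11110001010→1 (0)
 30  11100010100→1 (0)
 31  11000101000→1 (1)
 32  10001010001→1 (1)
 33  00010100011→0 (0)
 34  00101000110→0 (1)
 35  01010001101→0 (0)
 36  10100011010→1 (0)
 37  01000110100→0 (0)
 38  10001101000→1 (1)
 39  00011010001→0 (0)
 40  00110100010→0 (1)
 41  01101000101→0 (1)
 42  11010001011→1 (1)
 43  10100010111→1 (0)
 44  01000101110→0 (0)
 45  10001011100→1 (1)
 46  00010111001→0 (0)
 47  00101110010→0 (1)
 48  01011100101→0 (0)
 49  10111001010→1 (0)
 50  01110010100→0 (1)

001111000111100110110011111011111000101000110100010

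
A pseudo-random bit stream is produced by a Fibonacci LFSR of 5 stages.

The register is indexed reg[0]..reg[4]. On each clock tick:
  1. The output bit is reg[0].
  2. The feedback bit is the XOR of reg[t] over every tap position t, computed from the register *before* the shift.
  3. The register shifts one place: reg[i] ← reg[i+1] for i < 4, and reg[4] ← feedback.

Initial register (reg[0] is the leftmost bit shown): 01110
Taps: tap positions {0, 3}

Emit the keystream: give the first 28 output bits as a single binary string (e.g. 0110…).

step | reg (before) | out | fb
   0 | 01110 | 0 | 1
   1 | 11101 | 1 | 1
   2 | 11011 | 1 | 0
   3 | 10110 | 1 | 0
   4 | 01100 | 0 | 0
   5 | 11000 | 1 | 1
   6 | 10001 | 1 | 1
   7 | 00011 | 0 | 1
   8 | 00111 | 0 | 1
   9 | 01111 | 0 | 1
  10 | 11111 | 1 | 0
  11 | 11110 | 1 | 0
  12 | 11100 | 1 | 1
  13 | 11001 | 1 | 1
  14 | 10011 | 1 | 0
  15 | 00110 | 0 | 1
  16 | 01101 | 0 | 0
  17 | 11010 | 1 | 0
  18 | 10100 | 1 | 1
  19 | 01001 | 0 | 0
  20 | 10010 | 1 | 0
  21 | 00100 | 0 | 0
  22 | 01000 | 0 | 0
  23 | 10000 | 1 | 1
  24 | 00001 | 0 | 0
  25 | 00010 | 0 | 1
  26 | 00101 | 0 | 0
  27 | 01010 | 0 | 1

0111011000111110011010010000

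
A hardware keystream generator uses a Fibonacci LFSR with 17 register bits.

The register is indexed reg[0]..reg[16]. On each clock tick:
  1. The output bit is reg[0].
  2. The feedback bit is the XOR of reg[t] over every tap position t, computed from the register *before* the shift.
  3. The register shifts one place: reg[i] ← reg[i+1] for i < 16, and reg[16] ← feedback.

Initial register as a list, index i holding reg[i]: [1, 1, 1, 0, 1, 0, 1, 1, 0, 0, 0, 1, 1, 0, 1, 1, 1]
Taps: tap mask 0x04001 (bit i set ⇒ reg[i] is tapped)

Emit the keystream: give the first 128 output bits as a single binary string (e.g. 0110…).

11101011000110111000010100101000110110011010000001100000110010010001001000100000100110100101101100101000001010001000010010000100

tick  register→output (feedback)
  0  11101011000110111→1 (0)
  1  11010110001101110→1 (0)
  2  10101100011011100→1 (0)
  3  01011000110111000→0 (0)
  4  10110001101110000→1 (1)
  5  01100011011100001→0 (0)
  6  11000110111000010→1 (1)
  7  10001101110000101→1 (0)
  8  00011011100001010→0 (0)
  9  00110111000010100→0 (1)
 10  01101110000101001→0 (0)
 11  11011100001010010→1 (1)
 12  10111000010100101→1 (0)
 13  01110000101001010→0 (0)
 14  11100001010010100→1 (0)
 15  11000010100101000→1 (1)
 16  10000101001010001→1 (1)
 17  00001010010100011→0 (0)
 18  00010100101000110→0 (1)
 19  00101001010001101→0 (1)
 20  01010010100011011→0 (0)
 21  10100101000110110→1 (0)
 22  01001010001101100→0 (1)
 23  10010100011011001→1 (1)
 24  00101000110110011→0 (0)
 25  01010001101100110→0 (1)
 26  10100011011001101→1 (0)
 27  01000110110011010→0 (0)
 28  10001101100110100→1 (0)
 29  00011011001101000→0 (0)
 30  00110110011010000→0 (0)
 31  01101100110100000→0 (0)
 32  11011001101000000→1 (1)
 33  10110011010000001→1 (1)
 34  01100110100000011→0 (0)
 35  11001101000000110→1 (0)
 36  10011010000001100→1 (0)
 37  00110100000011000→0 (0)
 38  01101000000110000→0 (0)
 39  11010000001100000→1 (1)
 40  10100000011000001→1 (1)
 41  01000000110000011→0 (0)
 42  10000001100000110→1 (0)
 43  00000011000001100→0 (1)
 44  00000110000011001→0 (0)
 45  00001100000110010→0 (0)
 46  00011000001100100→0 (1)
 47  00110000011001001→0 (0)
 48  01100000110010010→0 (0)
 49  11000001100100100→1 (0)
 50  10000011001001000→1 (1)
 51  00000110010010001→0 (0)
 52  00001100100100010→0 (0)
 53  00011001001000100→0 (1)
 54  00110010010001001→0 (0)
 55  01100100100010010→0 (0)
 56  11001001000100100→1 (0)
 57  10010010001001000→1 (1)
 58  00100100010010001→0 (0)
 59  01001000100100010→0 (0)
 60  10010001001000100→1 (0)
 61  00100010010001000→0 (0)
 62  01000100100010000→0 (0)
 63  10001001000100000→1 (1)
 64  00010010001000001→0 (0)
 65  00100100010000010→0 (0)
 66  01001000100000100→0 (1)
 67  10010001000001001→1 (1)
 68  00100010000010011→0 (0)
 69  01000100000100110→0 (1)
 70  10001000001001101→1 (0)
 71  00010000010011010→0 (0)
 72  00100000100110100→0 (1)
 73  01000001001101001→0 (0)
 74  10000010011010010→1 (1)
 75  00000100110100101→0 (1)
 76  00001001101001011→0 (0)
 77  00010011010010110→0 (1)
 78  00100110100101101→0 (1)
 79  01001101001011011→0 (0)
 80  10011010010110110→1 (0)
 81  00110100101101100→0 (1)
 82  01101001011011001→0 (0)
 83  11010010110110010→1 (1)
 84  10100101101100101→1 (0)
 85  01001011011001010→0 (0)
 86  10010110110010100→1 (0)
 87  00101101100101000→0 (0)
 88  01011011001010000→0 (0)
 89  10110110010100000→1 (1)
 90  01101100101000001→0 (0)
 91  11011001010000010→1 (1)
 92  10110010100000101→1 (0)
 93  01100101000001010→0 (0)
 94  11001010000010100→1 (0)
 95  10010100000101000→1 (1)
 96  00101000001010001→0 (0)
 97  01010000010100010→0 (0)
 98  10100000101000100→1 (0)
 99  01000001010001000→0 (0)
100  10000010100010000→1 (1)
101  00000101000100001→0 (0)
102  00001010001000010→0 (0)
103  00010100010000100→0 (1)
104  00101000100001001→0 (0)
105  01010001000010010→0 (0)
106  10100010000100100→1 (0)
107  01000100001001000→0 (0)
108  10001000010010000→1 (1)
109  00010000100100001→0 (0)
110  00100001001000010→0 (0)
111  01000010010000100→0 (1)
112  10000100100001001→1 (1)
113  00001001000010011→0 (0)
114  00010010000100110→0 (1)
115  00100100001001101→0 (1)
116  01001000010011011→0 (0)
117  10010000100110110→1 (0)
118  00100001001101100→0 (1)
119  01000010011011001→0 (0)
120  10000100110110010→1 (1)
121  00001001101100101→0 (1)
122  00010011011001011→0 (0)
123  00100110110010110→0 (1)
124  01001101100101101→0 (1)
125  10011011001011011→1 (1)
126  00110110010110111→0 (1)
127  01101100101101111→0 (1)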